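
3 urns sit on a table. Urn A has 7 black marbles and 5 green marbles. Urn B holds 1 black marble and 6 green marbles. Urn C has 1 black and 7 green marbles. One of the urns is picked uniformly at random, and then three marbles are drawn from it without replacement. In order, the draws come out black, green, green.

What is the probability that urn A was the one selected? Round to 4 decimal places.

0.2836

Compute the likelihood of the observed sequence for each case: P(data | urn A) = (7/12)(5/11)(4/10) = 0.10606; P(data | urn B) = (1/7)(6/6)(5/5) = 0.14286; P(data | urn C) = (1/8)(7/7)(6/6) = 0.125.
Multiplying each by its prior: 1/3 · 0.10606 = 0.035354, 1/3 · 0.14286 = 0.047619, 1/3 · 0.125 = 0.041667; these sum to 0.12464.
So P(urn A | data) = (0.035354) / (0.12464) = 0.28365.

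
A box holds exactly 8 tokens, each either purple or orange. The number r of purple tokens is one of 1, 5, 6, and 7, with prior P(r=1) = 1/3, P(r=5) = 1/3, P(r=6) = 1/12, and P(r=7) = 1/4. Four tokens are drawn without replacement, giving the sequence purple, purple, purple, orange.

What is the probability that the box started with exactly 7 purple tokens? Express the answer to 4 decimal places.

Under each hypothesis, the probability of the observed sequence is: P(data | r = 1) = (1/8)(0/7) = 0; P(data | r = 5) = (5/8)(4/7)(3/6)(3/5) = 3/28; P(data | r = 6) = (6/8)(5/7)(4/6)(2/5) = 1/7; P(data | r = 7) = (7/8)(6/7)(5/6)(1/5) = 1/8.
Multiplying each by its prior: 1/3 · 0 = 0, 1/3 · 3/28 = 1/28, 1/12 · 1/7 = 1/84, 1/4 · 1/8 = 1/32; these sum to 53/672.
Hence P(r = 7 | data) = (1/32) / (53/672) = 21/53.

0.3962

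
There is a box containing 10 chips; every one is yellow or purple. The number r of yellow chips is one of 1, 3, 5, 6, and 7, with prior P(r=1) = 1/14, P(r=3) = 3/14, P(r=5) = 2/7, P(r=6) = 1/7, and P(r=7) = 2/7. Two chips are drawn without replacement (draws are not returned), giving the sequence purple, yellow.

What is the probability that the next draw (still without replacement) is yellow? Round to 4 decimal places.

For each hypothesis, P(data | H) works out to: P(data | r = 1) = (9/10)(1/9) = 1/10; P(data | r = 3) = (7/10)(3/9) = 7/30; P(data | r = 5) = (5/10)(5/9) = 5/18; P(data | r = 6) = (4/10)(6/9) = 4/15; P(data | r = 7) = (3/10)(7/9) = 7/30.
Multiplying each by its prior: 1/14 · 1/10 = 1/140, 3/14 · 7/30 = 1/20, 2/7 · 5/18 = 5/63, 1/7 · 4/15 = 4/105, 2/7 · 7/30 = 1/15; these sum to 76/315.
Normalising, the posterior is P(r = 1 | data) = 0.029605, P(r = 3 | data) = 0.20724, P(r = 5 | data) = 0.32895, P(r = 6 | data) = 0.15789, P(r = 7 | data) = 0.27632.
So P(yellow next | data) = Σ P(yellow next | H) P(H | data) = (0)(0.029605) + (1/4)(0.20724) + (1/2)(0.32895) + (5/8)(0.15789) + (3/4)(0.27632) = 0.5222.

0.5222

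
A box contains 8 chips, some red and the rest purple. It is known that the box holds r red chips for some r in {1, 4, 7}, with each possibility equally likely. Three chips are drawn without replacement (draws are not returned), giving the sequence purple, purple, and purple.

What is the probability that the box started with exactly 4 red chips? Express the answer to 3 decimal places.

0.103

Compute the likelihood of the observed sequence for each case: P(data | r = 1) = (7/8)(6/7)(5/6) = 5/8; P(data | r = 4) = (4/8)(3/7)(2/6) = 1/14; P(data | r = 7) = (1/8)(0/7) = 0.
The prior-weighted likelihoods are 1/3 · 5/8 = 5/24, 1/3 · 1/14 = 1/42, 1/3 · 0 = 0; these sum to 13/56.
Therefore the posterior P(r = 4 | data) = (1/42) / (13/56) = 4/39.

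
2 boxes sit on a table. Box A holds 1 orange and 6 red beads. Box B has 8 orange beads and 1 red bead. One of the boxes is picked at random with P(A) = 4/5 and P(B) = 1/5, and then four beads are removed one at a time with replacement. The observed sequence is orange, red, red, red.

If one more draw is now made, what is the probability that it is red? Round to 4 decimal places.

0.8546

For each hypothesis, P(data | H) works out to: P(data | box A) = (1/7)(6/7)(6/7)(6/7) = 0.089963; P(data | box B) = (8/9)(1/9)(1/9)(1/9) = 0.0012193.
Multiplying each by its prior: 4/5 · 0.089963 = 0.07197, 1/5 · 0.0012193 = 0.00024387; summing to 0.072214.
Normalising, the posterior is P(box A | data) = 0.99662, P(box B | data) = 0.003377.
Averaging over the posterior, P(red next | data) = (6/7)(0.99662) + (1/9)(0.003377) = 0.85462.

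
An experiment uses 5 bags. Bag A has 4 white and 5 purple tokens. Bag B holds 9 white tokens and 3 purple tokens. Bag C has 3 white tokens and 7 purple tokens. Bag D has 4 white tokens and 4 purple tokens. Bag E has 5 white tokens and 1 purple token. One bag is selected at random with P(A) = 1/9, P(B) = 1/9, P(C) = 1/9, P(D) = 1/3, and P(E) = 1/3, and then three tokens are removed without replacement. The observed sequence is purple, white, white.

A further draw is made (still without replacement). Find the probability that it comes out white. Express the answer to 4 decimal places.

For each hypothesis, P(data | H) works out to: P(data | bag A) = (5/9)(4/8)(3/7) = 0.11905; P(data | bag B) = (3/12)(9/11)(8/10) = 0.16364; P(data | bag C) = (7/10)(3/9)(2/8) = 0.058333; P(data | bag D) = (4/8)(4/7)(3/6) = 0.14286; P(data | bag E) = (1/6)(5/5)(4/4) = 0.16667.
The prior-weighted likelihoods are 1/9 · 0.11905 = 0.013228, 1/9 · 0.16364 = 0.018182, 1/9 · 0.058333 = 0.0064815, 1/3 · 0.14286 = 0.047619, 1/3 · 0.16667 = 0.055556; these sum to 0.14107.
Normalising, the posterior is P(bag A | data) = 0.093769, P(bag B | data) = 0.12889, P(bag C | data) = 0.045947, P(bag D | data) = 0.33757, P(bag E | data) = 0.39383.
So P(white next | data) = Σ P(white next | H) P(H | data) = (1/3)(0.093769) + (7/9)(0.12889) + (1/7)(0.045947) + (2/5)(0.33757) + (1)(0.39383) = 0.66692.

0.6669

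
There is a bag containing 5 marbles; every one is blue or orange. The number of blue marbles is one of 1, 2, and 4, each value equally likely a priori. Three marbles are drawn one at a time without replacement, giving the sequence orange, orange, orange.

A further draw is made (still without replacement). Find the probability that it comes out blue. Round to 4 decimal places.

For each hypothesis, P(data | H) works out to: P(data | r = 1) = (4/5)(3/4)(2/3) = 2/5; P(data | r = 2) = (3/5)(2/4)(1/3) = 1/10; P(data | r = 4) = (1/5)(0/4) = 0.
The prior-weighted likelihoods are 1/3 · 2/5 = 2/15, 1/3 · 1/10 = 1/30, 1/3 · 0 = 0; with total 1/6.
Normalising, the posterior is P(r = 1 | data) = 4/5, P(r = 2 | data) = 1/5, P(r = 4 | data) = 0.
The predictive probability is P(blue next | data) = (1/2)(4/5) + (1)(1/5) = 3/5.

0.6000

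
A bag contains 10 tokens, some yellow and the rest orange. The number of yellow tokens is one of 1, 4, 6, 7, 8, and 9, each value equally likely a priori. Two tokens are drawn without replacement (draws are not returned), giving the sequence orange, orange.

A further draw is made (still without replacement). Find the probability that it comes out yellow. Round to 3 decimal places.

0.330

The likelihood of the observed sequence under each hypothesis: P(data | r = 1) = (9/10)(8/9) = 4/5; P(data | r = 4) = (6/10)(5/9) = 1/3; P(data | r = 6) = (4/10)(3/9) = 2/15; P(data | r = 7) = (3/10)(2/9) = 1/15; P(data | r = 8) = (2/10)(1/9) = 1/45; P(data | r = 9) = (1/10)(0/9) = 0.
The prior-weighted likelihoods are 1/6 · 4/5 = 2/15, 1/6 · 1/3 = 1/18, 1/6 · 2/15 = 1/45, 1/6 · 1/15 = 1/90, 1/6 · 1/45 = 1/270, 1/6 · 0 = 0; with total 61/270.
The posterior is then P(r = 1 | data) = 36/61, P(r = 4 | data) = 15/61, P(r = 6 | data) = 6/61, P(r = 7 | data) = 3/61, P(r = 8 | data) = 1/61, P(r = 9 | data) = 0.
So P(yellow next | data) = Σ P(yellow next | H) P(H | data) = (1/8)(36/61) + (1/2)(15/61) + (3/4)(6/61) + (7/8)(3/61) + (1)(1/61) = 161/488.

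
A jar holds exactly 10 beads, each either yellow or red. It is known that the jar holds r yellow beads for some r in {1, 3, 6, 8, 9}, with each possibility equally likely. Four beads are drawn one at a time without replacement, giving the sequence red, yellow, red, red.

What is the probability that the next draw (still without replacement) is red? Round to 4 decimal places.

Under each hypothesis, the probability of the observed sequence is: P(data | r = 1) = (9/10)(1/9)(8/8)(7/7) = 0.1; P(data | r = 3) = (7/10)(3/9)(6/8)(5/7) = 0.125; P(data | r = 6) = (4/10)(6/9)(3/8)(2/7) = 0.028571; P(data | r = 8) = (2/10)(8/9)(1/8)(0/7) = 0; P(data | r = 9) = (1/10)(9/9)(0/8) = 0.
Weighting by the prior gives 1/5 · 0.1 = 0.02, 1/5 · 0.125 = 0.025, 1/5 · 0.028571 = 0.0057143, 1/5 · 0 = 0, 1/5 · 0 = 0; these sum to 0.050714.
Dividing through by the total gives posterior P(r = 1 | data) = 0.39437, P(r = 3 | data) = 0.49296, P(r = 6 | data) = 0.11268, P(r = 8 | data) = 0, P(r = 9 | data) = 0.
The predictive probability is P(red next | data) = (1)(0.39437) + (2/3)(0.49296) + (1/6)(0.11268) = 0.74178.

0.7418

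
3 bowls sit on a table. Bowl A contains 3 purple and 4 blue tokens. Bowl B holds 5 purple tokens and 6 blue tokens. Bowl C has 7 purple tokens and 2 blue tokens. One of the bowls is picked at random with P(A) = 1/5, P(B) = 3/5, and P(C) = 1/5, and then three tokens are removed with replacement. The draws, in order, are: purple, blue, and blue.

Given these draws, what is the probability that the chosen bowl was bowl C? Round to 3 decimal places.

0.066

The likelihood of the observed sequence under each hypothesis: P(data | bowl A) = (3/7)(4/7)(4/7) = 0.13994; P(data | bowl B) = (5/11)(6/11)(6/11) = 0.13524; P(data | bowl C) = (7/9)(2/9)(2/9) = 0.038409.
Multiplying each by its prior: 1/5 · 0.13994 = 0.027988, 3/5 · 0.13524 = 0.081142, 1/5 · 0.038409 = 0.0076818; these sum to 0.11681.
Therefore the posterior P(bowl C | data) = (0.0076818) / (0.11681) = 0.065762.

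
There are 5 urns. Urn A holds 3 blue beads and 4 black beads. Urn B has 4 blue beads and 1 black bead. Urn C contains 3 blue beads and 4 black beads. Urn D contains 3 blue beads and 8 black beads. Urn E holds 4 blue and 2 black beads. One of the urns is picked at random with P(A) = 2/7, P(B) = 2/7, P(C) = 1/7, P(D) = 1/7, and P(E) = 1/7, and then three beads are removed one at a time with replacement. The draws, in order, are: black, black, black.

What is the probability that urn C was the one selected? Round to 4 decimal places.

0.1871

Compute the likelihood of the observed sequence for each case: P(data | urn A) = (4/7)(4/7)(4/7) = 0.18659; P(data | urn B) = (1/5)(1/5)(1/5) = 0.008; P(data | urn C) = (4/7)(4/7)(4/7) = 0.18659; P(data | urn D) = (8/11)(8/11)(8/11) = 0.38467; P(data | urn E) = (2/6)(2/6)(2/6) = 0.037037.
The prior-weighted likelihoods are 2/7 · 0.18659 = 0.053311, 2/7 · 0.008 = 0.0022857, 1/7 · 0.18659 = 0.026656, 1/7 · 0.38467 = 0.054953, 1/7 · 0.037037 = 0.005291; summing to 0.1425.
Therefore the posterior P(urn C | data) = (0.026656) / (0.1425) = 0.18706.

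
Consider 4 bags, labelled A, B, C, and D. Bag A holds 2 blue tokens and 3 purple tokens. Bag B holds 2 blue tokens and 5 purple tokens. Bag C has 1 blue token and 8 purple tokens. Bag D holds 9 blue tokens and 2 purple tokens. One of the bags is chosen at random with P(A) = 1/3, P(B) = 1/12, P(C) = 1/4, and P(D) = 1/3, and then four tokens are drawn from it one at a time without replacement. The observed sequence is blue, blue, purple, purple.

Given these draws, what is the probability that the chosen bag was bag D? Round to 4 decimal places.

0.1398

The likelihood of the observed sequence under each hypothesis: P(data | bag A) = (2/5)(1/4)(3/3)(2/2) = 0.1; P(data | bag B) = (2/7)(1/6)(5/5)(4/4) = 0.047619; P(data | bag C) = (1/9)(0/8) = 0; P(data | bag D) = (9/11)(8/10)(2/9)(1/8) = 0.018182.
Multiplying each by its prior: 1/3 · 0.1 = 0.033333, 1/12 · 0.047619 = 0.0039683, 1/4 · 0 = 0, 1/3 · 0.018182 = 0.0060606; summing to 0.043362.
Hence P(bag D | data) = (0.0060606) / (0.043362) = 0.13977.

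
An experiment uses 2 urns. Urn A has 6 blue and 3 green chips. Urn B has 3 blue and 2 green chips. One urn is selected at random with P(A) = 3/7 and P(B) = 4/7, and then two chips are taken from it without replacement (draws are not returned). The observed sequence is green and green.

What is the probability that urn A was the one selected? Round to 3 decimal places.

0.385

Compute the likelihood of the observed sequence for each case: P(data | urn A) = (3/9)(2/8) = 1/12; P(data | urn B) = (2/5)(1/4) = 1/10.
Multiplying each by its prior: 3/7 · 1/12 = 1/28, 4/7 · 1/10 = 2/35; with total 13/140.
Hence P(urn A | data) = (1/28) / (13/140) = 5/13.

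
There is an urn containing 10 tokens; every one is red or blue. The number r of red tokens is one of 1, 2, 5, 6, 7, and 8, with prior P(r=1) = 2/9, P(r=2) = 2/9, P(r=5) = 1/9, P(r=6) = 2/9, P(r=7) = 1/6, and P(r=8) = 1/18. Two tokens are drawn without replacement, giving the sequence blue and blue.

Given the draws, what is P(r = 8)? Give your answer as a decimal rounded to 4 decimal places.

0.0032

For each hypothesis, P(data | H) works out to: P(data | r = 1) = (9/10)(8/9) = 4/5; P(data | r = 2) = (8/10)(7/9) = 28/45; P(data | r = 5) = (5/10)(4/9) = 2/9; P(data | r = 6) = (4/10)(3/9) = 2/15; P(data | r = 7) = (3/10)(2/9) = 1/15; P(data | r = 8) = (2/10)(1/9) = 1/45.
Multiplying each by its prior: 2/9 · 4/5 = 8/45, 2/9 · 28/45 = 56/405, 1/9 · 2/9 = 2/81, 2/9 · 2/15 = 4/135, 1/6 · 1/15 = 1/90, 1/18 · 1/45 = 1/810; summing to 31/81.
By Bayes' rule, P(r = 8 | data) = (1/810) / (31/81) = 1/310.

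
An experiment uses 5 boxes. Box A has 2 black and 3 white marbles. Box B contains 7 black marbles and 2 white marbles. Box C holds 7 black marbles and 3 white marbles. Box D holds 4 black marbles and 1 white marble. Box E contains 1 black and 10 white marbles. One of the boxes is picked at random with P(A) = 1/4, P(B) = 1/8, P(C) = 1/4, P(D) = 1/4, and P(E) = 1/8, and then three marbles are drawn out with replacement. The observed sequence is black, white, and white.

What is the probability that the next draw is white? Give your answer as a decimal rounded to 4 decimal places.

For each hypothesis, P(data | H) works out to: P(data | box A) = (2/5)(3/5)(3/5) = 0.144; P(data | box B) = (7/9)(2/9)(2/9) = 0.038409; P(data | box C) = (7/10)(3/10)(3/10) = 0.063; P(data | box D) = (4/5)(1/5)(1/5) = 0.032; P(data | box E) = (1/11)(10/11)(10/11) = 0.075131.
Multiplying each by its prior: 1/4 · 0.144 = 0.036, 1/8 · 0.038409 = 0.0048011, 1/4 · 0.063 = 0.01575, 1/4 · 0.032 = 0.008, 1/8 · 0.075131 = 0.0093914; these sum to 0.073943.
Normalising, the posterior is P(box A | data) = 0.48686, P(box B | data) = 0.06493, P(box C | data) = 0.213, P(box D | data) = 0.10819, P(box E | data) = 0.12701.
The predictive probability is P(white next | data) = (3/5)(0.48686) + (2/9)(0.06493) + (3/10)(0.213) + (1/5)(0.10819) + (10/11)(0.12701) = 0.50755.

0.5076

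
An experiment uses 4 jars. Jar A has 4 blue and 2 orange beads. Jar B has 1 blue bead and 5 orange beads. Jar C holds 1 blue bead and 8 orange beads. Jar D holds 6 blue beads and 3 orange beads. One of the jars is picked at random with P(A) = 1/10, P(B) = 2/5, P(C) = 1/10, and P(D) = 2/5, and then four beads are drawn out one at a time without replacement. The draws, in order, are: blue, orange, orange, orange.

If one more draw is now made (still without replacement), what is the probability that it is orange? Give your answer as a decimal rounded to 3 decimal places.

0.942

Under each hypothesis, the probability of the observed sequence is: P(data | jar A) = (4/6)(2/5)(1/4)(0/3) = 0; P(data | jar B) = (1/6)(5/5)(4/4)(3/3) = 1/6; P(data | jar C) = (1/9)(8/8)(7/7)(6/6) = 1/9; P(data | jar D) = (6/9)(3/8)(2/7)(1/6) = 1/84.
The prior-weighted likelihoods are 1/10 · 0 = 0, 2/5 · 1/6 = 1/15, 1/10 · 1/9 = 1/90, 2/5 · 1/84 = 1/210; these sum to 26/315.
The posterior is then P(jar A | data) = 0, P(jar B | data) = 21/26, P(jar C | data) = 7/52, P(jar D | data) = 3/52.
The predictive probability is P(orange next | data) = (1)(21/26) + (1)(7/52) + (0)(3/52) = 49/52.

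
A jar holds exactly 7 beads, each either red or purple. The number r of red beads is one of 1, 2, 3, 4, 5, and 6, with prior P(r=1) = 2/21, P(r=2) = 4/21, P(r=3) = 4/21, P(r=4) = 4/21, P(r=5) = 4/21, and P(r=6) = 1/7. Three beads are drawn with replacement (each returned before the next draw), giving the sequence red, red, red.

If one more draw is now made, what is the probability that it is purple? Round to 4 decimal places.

Compute the likelihood of the observed sequence for each case: P(data | r = 1) = (1/7)(1/7)(1/7) = 0.0029155; P(data | r = 2) = (2/7)(2/7)(2/7) = 0.023324; P(data | r = 3) = (3/7)(3/7)(3/7) = 0.078717; P(data | r = 4) = (4/7)(4/7)(4/7) = 0.18659; P(data | r = 5) = (5/7)(5/7)(5/7) = 0.36443; P(data | r = 6) = (6/7)(6/7)(6/7) = 0.62974.
The prior-weighted likelihoods are 2/21 · 0.0029155 = 0.00027766, 4/21 · 0.023324 = 0.0044426, 4/21 · 0.078717 = 0.014994, 4/21 · 0.18659 = 0.035541, 4/21 · 0.36443 = 0.069416, 1/7 · 0.62974 = 0.089963; these sum to 0.21463.
Normalising, the posterior is P(r = 1 | data) = 0.0012937, P(r = 2 | data) = 0.020699, P(r = 3 | data) = 0.069858, P(r = 4 | data) = 0.16559, P(r = 5 | data) = 0.32342, P(r = 6 | data) = 0.41915.
The predictive probability is P(purple next | data) = (6/7)(0.0012937) + (5/7)(0.020699) + (4/7)(0.069858) + (3/7)(0.16559) + (2/7)(0.32342) + (1/7)(0.41915) = 0.27906.

0.2791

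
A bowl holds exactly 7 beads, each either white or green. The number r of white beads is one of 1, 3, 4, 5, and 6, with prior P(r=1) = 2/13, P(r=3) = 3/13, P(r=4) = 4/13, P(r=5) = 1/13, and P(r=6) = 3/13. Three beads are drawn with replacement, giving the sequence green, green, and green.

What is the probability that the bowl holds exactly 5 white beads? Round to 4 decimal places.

For each hypothesis, P(data | H) works out to: P(data | r = 1) = (6/7)(6/7)(6/7) = 0.62974; P(data | r = 3) = (4/7)(4/7)(4/7) = 0.18659; P(data | r = 4) = (3/7)(3/7)(3/7) = 0.078717; P(data | r = 5) = (2/7)(2/7)(2/7) = 0.023324; P(data | r = 6) = (1/7)(1/7)(1/7) = 0.0029155.
Weighting by the prior gives 2/13 · 0.62974 = 0.096883, 3/13 · 0.18659 = 0.043059, 4/13 · 0.078717 = 0.024221, 1/13 · 0.023324 = 0.0017941, 3/13 · 0.0029155 = 0.0006728; these sum to 0.16663.
So P(r = 5 | data) = (0.0017941) / (0.16663) = 0.010767.

0.0108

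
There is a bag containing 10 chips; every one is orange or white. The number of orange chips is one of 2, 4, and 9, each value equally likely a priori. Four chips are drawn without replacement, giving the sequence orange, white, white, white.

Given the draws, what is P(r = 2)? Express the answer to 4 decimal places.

0.5833

Compute the likelihood of the observed sequence for each case: P(data | r = 2) = (2/10)(8/9)(7/8)(6/7) = 2/15; P(data | r = 4) = (4/10)(6/9)(5/8)(4/7) = 2/21; P(data | r = 9) = (9/10)(1/9)(0/8) = 0.
Weighting by the prior gives 1/3 · 2/15 = 2/45, 1/3 · 2/21 = 2/63, 1/3 · 0 = 0; these sum to 8/105.
Hence P(r = 2 | data) = (2/45) / (8/105) = 7/12.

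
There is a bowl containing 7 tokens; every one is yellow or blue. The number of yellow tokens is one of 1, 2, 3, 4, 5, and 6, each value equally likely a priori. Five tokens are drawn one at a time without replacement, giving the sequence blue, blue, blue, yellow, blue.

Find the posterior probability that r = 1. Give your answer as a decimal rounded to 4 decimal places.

0.5357

Compute the likelihood of the observed sequence for each case: P(data | r = 1) = (6/7)(5/6)(4/5)(1/4)(3/3) = 1/7; P(data | r = 2) = (5/7)(4/6)(3/5)(2/4)(2/3) = 2/21; P(data | r = 3) = (4/7)(3/6)(2/5)(3/4)(1/3) = 1/35; P(data | r = 4) = (3/7)(2/6)(1/5)(4/4)(0/3) = 0; P(data | r = 5) = (2/7)(1/6)(0/5) = 0; P(data | r = 6) = (1/7)(0/6) = 0.
Multiplying each by its prior: 1/6 · 1/7 = 1/42, 1/6 · 2/21 = 1/63, 1/6 · 1/35 = 1/210, 1/6 · 0 = 0, 1/6 · 0 = 0, 1/6 · 0 = 0; these sum to 2/45.
By Bayes' rule, P(r = 1 | data) = (1/42) / (2/45) = 15/28.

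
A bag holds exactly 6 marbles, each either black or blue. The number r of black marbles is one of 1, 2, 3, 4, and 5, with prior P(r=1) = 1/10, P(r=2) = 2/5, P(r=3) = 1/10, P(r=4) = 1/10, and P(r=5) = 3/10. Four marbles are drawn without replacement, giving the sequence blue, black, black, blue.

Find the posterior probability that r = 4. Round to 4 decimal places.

0.1538

Under each hypothesis, the probability of the observed sequence is: P(data | r = 1) = (5/6)(1/5)(0/4) = 0; P(data | r = 2) = (4/6)(2/5)(1/4)(3/3) = 1/15; P(data | r = 3) = (3/6)(3/5)(2/4)(2/3) = 1/10; P(data | r = 4) = (2/6)(4/5)(3/4)(1/3) = 1/15; P(data | r = 5) = (1/6)(5/5)(4/4)(0/3) = 0.
The prior-weighted likelihoods are 1/10 · 0 = 0, 2/5 · 1/15 = 2/75, 1/10 · 1/10 = 1/100, 1/10 · 1/15 = 1/150, 3/10 · 0 = 0; these sum to 13/300.
Hence P(r = 4 | data) = (1/150) / (13/300) = 2/13.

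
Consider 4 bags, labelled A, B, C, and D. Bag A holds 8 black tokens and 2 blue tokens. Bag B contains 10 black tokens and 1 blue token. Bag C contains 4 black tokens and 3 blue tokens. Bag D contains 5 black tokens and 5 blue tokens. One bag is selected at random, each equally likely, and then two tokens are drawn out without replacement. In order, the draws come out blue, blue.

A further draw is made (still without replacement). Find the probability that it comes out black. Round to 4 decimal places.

Under each hypothesis, the probability of the observed sequence is: P(data | bag A) = (2/10)(1/9) = 1/45; P(data | bag B) = (1/11)(0/10) = 0; P(data | bag C) = (3/7)(2/6) = 1/7; P(data | bag D) = (5/10)(4/9) = 2/9.
Multiplying each by its prior: 1/4 · 1/45 = 1/180, 1/4 · 0 = 0, 1/4 · 1/7 = 1/28, 1/4 · 2/9 = 1/18; summing to 61/630.
The posterior is then P(bag A | data) = 7/122, P(bag B | data) = 0, P(bag C | data) = 45/122, P(bag D | data) = 35/61.
So P(black next | data) = Σ P(black next | H) P(H | data) = (1)(7/122) + (4/5)(45/122) + (5/8)(35/61) = 347/488.

0.7111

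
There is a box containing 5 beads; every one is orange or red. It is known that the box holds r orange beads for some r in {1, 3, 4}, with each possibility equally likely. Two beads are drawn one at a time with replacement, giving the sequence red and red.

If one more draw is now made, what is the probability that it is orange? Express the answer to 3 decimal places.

0.305

For each hypothesis, P(data | H) works out to: P(data | r = 1) = (4/5)(4/5) = 16/25; P(data | r = 3) = (2/5)(2/5) = 4/25; P(data | r = 4) = (1/5)(1/5) = 1/25.
The prior-weighted likelihoods are 1/3 · 16/25 = 16/75, 1/3 · 4/25 = 4/75, 1/3 · 1/25 = 1/75; summing to 7/25.
The posterior is then P(r = 1 | data) = 16/21, P(r = 3 | data) = 4/21, P(r = 4 | data) = 1/21.
Averaging over the posterior, P(orange next | data) = (1/5)(16/21) + (3/5)(4/21) + (4/5)(1/21) = 32/105.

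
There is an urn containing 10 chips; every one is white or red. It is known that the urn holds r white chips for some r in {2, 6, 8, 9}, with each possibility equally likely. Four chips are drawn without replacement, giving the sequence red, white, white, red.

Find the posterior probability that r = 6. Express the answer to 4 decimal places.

The likelihood of the observed sequence under each hypothesis: P(data | r = 2) = (8/10)(2/9)(1/8)(7/7) = 0.022222; P(data | r = 6) = (4/10)(6/9)(5/8)(3/7) = 0.071429; P(data | r = 8) = (2/10)(8/9)(7/8)(1/7) = 0.022222; P(data | r = 9) = (1/10)(9/9)(8/8)(0/7) = 0.
Multiplying each by its prior: 1/4 · 0.022222 = 0.0055556, 1/4 · 0.071429 = 0.017857, 1/4 · 0.022222 = 0.0055556, 1/4 · 0 = 0; these sum to 0.028968.
Hence P(r = 6 | data) = (0.017857) / (0.028968) = 0.61644.

0.6164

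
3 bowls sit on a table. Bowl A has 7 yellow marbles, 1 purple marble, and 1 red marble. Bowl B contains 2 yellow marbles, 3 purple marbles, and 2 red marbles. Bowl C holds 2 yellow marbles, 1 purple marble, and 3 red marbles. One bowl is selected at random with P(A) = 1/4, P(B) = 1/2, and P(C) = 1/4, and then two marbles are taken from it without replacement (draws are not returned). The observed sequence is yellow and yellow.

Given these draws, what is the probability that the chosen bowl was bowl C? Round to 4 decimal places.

The likelihood of the observed sequence under each hypothesis: P(data | bowl A) = (7/9)(6/8) = 0.58333; P(data | bowl B) = (2/7)(1/6) = 0.047619; P(data | bowl C) = (2/6)(1/5) = 0.066667.
Multiplying each by its prior: 1/4 · 0.58333 = 0.14583, 1/2 · 0.047619 = 0.02381, 1/4 · 0.066667 = 0.016667; summing to 0.18631.
Hence P(bowl C | data) = (0.016667) / (0.18631) = 0.089457.

0.0895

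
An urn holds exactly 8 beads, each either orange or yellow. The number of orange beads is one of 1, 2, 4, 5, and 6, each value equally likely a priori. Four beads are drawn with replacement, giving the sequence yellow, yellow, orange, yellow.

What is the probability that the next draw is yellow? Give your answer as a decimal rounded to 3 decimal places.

0.671

Under each hypothesis, the probability of the observed sequence is: P(data | r = 1) = (7/8)(7/8)(1/8)(7/8) = 0.08374; P(data | r = 2) = (6/8)(6/8)(2/8)(6/8) = 0.10547; P(data | r = 4) = (4/8)(4/8)(4/8)(4/8) = 0.0625; P(data | r = 5) = (3/8)(3/8)(5/8)(3/8) = 0.032959; P(data | r = 6) = (2/8)(2/8)(6/8)(2/8) = 0.011719.
Multiplying each by its prior: 1/5 · 0.08374 = 0.016748, 1/5 · 0.10547 = 0.021094, 1/5 · 0.0625 = 0.0125, 1/5 · 0.032959 = 0.0065918, 1/5 · 0.011719 = 0.0023437; with total 0.059277.
Dividing through by the total gives posterior P(r = 1 | data) = 0.28254, P(r = 2 | data) = 0.35585, P(r = 4 | data) = 0.21087, P(r = 5 | data) = 0.1112, P(r = 6 | data) = 0.039539.
Averaging over the posterior, P(yellow next | data) = (7/8)(0.28254) + (3/4)(0.35585) + (1/2)(0.21087) + (3/8)(0.1112) + (1/4)(0.039539) = 0.67113.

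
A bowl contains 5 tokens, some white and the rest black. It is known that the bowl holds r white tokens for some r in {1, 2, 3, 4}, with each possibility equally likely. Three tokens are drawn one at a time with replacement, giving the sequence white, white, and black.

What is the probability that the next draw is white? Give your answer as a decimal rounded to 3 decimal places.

0.584

The likelihood of the observed sequence under each hypothesis: P(data | r = 1) = (1/5)(1/5)(4/5) = 4/125; P(data | r = 2) = (2/5)(2/5)(3/5) = 12/125; P(data | r = 3) = (3/5)(3/5)(2/5) = 18/125; P(data | r = 4) = (4/5)(4/5)(1/5) = 16/125.
The prior-weighted likelihoods are 1/4 · 4/125 = 1/125, 1/4 · 12/125 = 3/125, 1/4 · 18/125 = 9/250, 1/4 · 16/125 = 4/125; with total 1/10.
Dividing through by the total gives posterior P(r = 1 | data) = 2/25, P(r = 2 | data) = 6/25, P(r = 3 | data) = 9/25, P(r = 4 | data) = 8/25.
So P(white next | data) = Σ P(white next | H) P(H | data) = (1/5)(2/25) + (2/5)(6/25) + (3/5)(9/25) + (4/5)(8/25) = 73/125.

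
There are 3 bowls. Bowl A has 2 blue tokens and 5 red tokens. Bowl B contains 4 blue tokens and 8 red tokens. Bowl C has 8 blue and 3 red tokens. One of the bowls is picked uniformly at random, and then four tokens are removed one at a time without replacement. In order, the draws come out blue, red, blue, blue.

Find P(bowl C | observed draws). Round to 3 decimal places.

Compute the likelihood of the observed sequence for each case: P(data | bowl A) = (2/7)(5/6)(1/5)(0/4) = 0; P(data | bowl B) = (4/12)(8/11)(3/10)(2/9) = 0.016162; P(data | bowl C) = (8/11)(3/10)(7/9)(6/8) = 0.12727.
Weighting by the prior gives 1/3 · 0 = 0, 1/3 · 0.016162 = 0.0053872, 1/3 · 0.12727 = 0.042424; these sum to 0.047811.
So P(bowl C | data) = (0.042424) / (0.047811) = 0.88732.

0.887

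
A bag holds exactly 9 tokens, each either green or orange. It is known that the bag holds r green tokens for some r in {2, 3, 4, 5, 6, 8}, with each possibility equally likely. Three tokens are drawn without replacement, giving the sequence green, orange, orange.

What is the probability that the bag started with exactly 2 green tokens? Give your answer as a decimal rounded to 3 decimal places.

Compute the likelihood of the observed sequence for each case: P(data | r = 2) = (2/9)(7/8)(6/7) = 1/6; P(data | r = 3) = (3/9)(6/8)(5/7) = 5/28; P(data | r = 4) = (4/9)(5/8)(4/7) = 10/63; P(data | r = 5) = (5/9)(4/8)(3/7) = 5/42; P(data | r = 6) = (6/9)(3/8)(2/7) = 1/14; P(data | r = 8) = (8/9)(1/8)(0/7) = 0.
The prior-weighted likelihoods are 1/6 · 1/6 = 1/36, 1/6 · 5/28 = 5/168, 1/6 · 10/63 = 5/189, 1/6 · 5/42 = 5/252, 1/6 · 1/14 = 1/84, 1/6 · 0 = 0; these sum to 25/216.
By Bayes' rule, P(r = 2 | data) = (1/36) / (25/216) = 6/25.

0.240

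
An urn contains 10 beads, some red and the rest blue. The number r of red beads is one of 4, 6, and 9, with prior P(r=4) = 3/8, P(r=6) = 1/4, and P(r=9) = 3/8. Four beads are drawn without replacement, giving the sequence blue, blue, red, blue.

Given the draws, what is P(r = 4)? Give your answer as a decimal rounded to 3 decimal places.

0.833

The likelihood of the observed sequence under each hypothesis: P(data | r = 4) = (6/10)(5/9)(4/8)(4/7) = 2/21; P(data | r = 6) = (4/10)(3/9)(6/8)(2/7) = 1/35; P(data | r = 9) = (1/10)(0/9) = 0.
The prior-weighted likelihoods are 3/8 · 2/21 = 1/28, 1/4 · 1/35 = 1/140, 3/8 · 0 = 0; with total 3/70.
Therefore the posterior P(r = 4 | data) = (1/28) / (3/70) = 5/6.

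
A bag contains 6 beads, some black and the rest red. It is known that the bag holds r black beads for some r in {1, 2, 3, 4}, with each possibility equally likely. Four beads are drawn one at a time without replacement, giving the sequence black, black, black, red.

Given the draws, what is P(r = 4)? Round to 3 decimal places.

The likelihood of the observed sequence under each hypothesis: P(data | r = 1) = (1/6)(0/5) = 0; P(data | r = 2) = (2/6)(1/5)(0/4) = 0; P(data | r = 3) = (3/6)(2/5)(1/4)(3/3) = 1/20; P(data | r = 4) = (4/6)(3/5)(2/4)(2/3) = 2/15.
Weighting by the prior gives 1/4 · 0 = 0, 1/4 · 0 = 0, 1/4 · 1/20 = 1/80, 1/4 · 2/15 = 1/30; summing to 11/240.
By Bayes' rule, P(r = 4 | data) = (1/30) / (11/240) = 8/11.

0.727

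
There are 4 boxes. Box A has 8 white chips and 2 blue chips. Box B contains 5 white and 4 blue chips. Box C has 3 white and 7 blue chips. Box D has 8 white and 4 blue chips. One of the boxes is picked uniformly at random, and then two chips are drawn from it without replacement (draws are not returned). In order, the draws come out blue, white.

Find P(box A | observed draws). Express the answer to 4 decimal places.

For each hypothesis, P(data | H) works out to: P(data | box A) = (2/10)(8/9) = 0.17778; P(data | box B) = (4/9)(5/8) = 0.27778; P(data | box C) = (7/10)(3/9) = 0.23333; P(data | box D) = (4/12)(8/11) = 0.24242.
The prior-weighted likelihoods are 1/4 · 0.17778 = 0.044444, 1/4 · 0.27778 = 0.069444, 1/4 · 0.23333 = 0.058333, 1/4 · 0.24242 = 0.060606; with total 0.23283.
Therefore the posterior P(box A | data) = (0.044444) / (0.23283) = 0.19089.

0.1909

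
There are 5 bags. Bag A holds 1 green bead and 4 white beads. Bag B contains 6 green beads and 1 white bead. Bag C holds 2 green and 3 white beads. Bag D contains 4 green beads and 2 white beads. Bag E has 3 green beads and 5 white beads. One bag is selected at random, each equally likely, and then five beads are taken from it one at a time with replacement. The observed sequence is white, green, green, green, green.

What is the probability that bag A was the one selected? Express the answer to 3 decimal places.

Compute the likelihood of the observed sequence for each case: P(data | bag A) = (4/5)(1/5)(1/5)(1/5)(1/5) = 0.00128; P(data | bag B) = (1/7)(6/7)(6/7)(6/7)(6/7) = 0.077111; P(data | bag C) = (3/5)(2/5)(2/5)(2/5)(2/5) = 0.01536; P(data | bag D) = (2/6)(4/6)(4/6)(4/6)(4/6) = 0.065844; P(data | bag E) = (5/8)(3/8)(3/8)(3/8)(3/8) = 0.01236.
Weighting by the prior gives 1/5 · 0.00128 = 0.000256, 1/5 · 0.077111 = 0.015422, 1/5 · 0.01536 = 0.003072, 1/5 · 0.065844 = 0.013169, 1/5 · 0.01236 = 0.0024719; with total 0.034391.
So P(bag A | data) = (0.000256) / (0.034391) = 0.0074439.

0.007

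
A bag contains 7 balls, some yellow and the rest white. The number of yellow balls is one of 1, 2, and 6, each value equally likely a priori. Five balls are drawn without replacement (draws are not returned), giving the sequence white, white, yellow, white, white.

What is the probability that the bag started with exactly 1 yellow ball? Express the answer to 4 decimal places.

For each hypothesis, P(data | H) works out to: P(data | r = 1) = (6/7)(5/6)(1/5)(4/4)(3/3) = 1/7; P(data | r = 2) = (5/7)(4/6)(2/5)(3/4)(2/3) = 2/21; P(data | r = 6) = (1/7)(0/6) = 0.
Multiplying each by its prior: 1/3 · 1/7 = 1/21, 1/3 · 2/21 = 2/63, 1/3 · 0 = 0; summing to 5/63.
By Bayes' rule, P(r = 1 | data) = (1/21) / (5/63) = 3/5.

0.6000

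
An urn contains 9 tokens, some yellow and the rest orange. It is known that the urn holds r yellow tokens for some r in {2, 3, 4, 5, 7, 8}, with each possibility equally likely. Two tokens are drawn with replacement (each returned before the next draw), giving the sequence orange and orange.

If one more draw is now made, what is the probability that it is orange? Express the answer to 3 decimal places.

0.642

For each hypothesis, P(data | H) works out to: P(data | r = 2) = (7/9)(7/9) = 49/81; P(data | r = 3) = (6/9)(6/9) = 4/9; P(data | r = 4) = (5/9)(5/9) = 25/81; P(data | r = 5) = (4/9)(4/9) = 16/81; P(data | r = 7) = (2/9)(2/9) = 4/81; P(data | r = 8) = (1/9)(1/9) = 1/81.
The prior-weighted likelihoods are 1/6 · 49/81 = 49/486, 1/6 · 4/9 = 2/27, 1/6 · 25/81 = 25/486, 1/6 · 16/81 = 8/243, 1/6 · 4/81 = 2/243, 1/6 · 1/81 = 1/486; with total 131/486.
Dividing through by the total gives posterior P(r = 2 | data) = 0.37405, P(r = 3 | data) = 0.27481, P(r = 4 | data) = 0.19084, P(r = 5 | data) = 0.12214, P(r = 7 | data) = 0.030534, P(r = 8 | data) = 0.0076336.
Averaging over the posterior, P(orange next | data) = (7/9)(0.37405) + (2/3)(0.27481) + (5/9)(0.19084) + (4/9)(0.12214) + (2/9)(0.030534) + (1/9)(0.0076336) = 0.64207.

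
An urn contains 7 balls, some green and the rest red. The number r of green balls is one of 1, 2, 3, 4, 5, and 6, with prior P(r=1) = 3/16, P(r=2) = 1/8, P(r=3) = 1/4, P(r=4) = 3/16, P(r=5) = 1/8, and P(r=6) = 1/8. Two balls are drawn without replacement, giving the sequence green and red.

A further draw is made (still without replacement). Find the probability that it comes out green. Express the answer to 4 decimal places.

0.4727

The likelihood of the observed sequence under each hypothesis: P(data | r = 1) = (1/7)(6/6) = 1/7; P(data | r = 2) = (2/7)(5/6) = 5/21; P(data | r = 3) = (3/7)(4/6) = 2/7; P(data | r = 4) = (4/7)(3/6) = 2/7; P(data | r = 5) = (5/7)(2/6) = 5/21; P(data | r = 6) = (6/7)(1/6) = 1/7.
Multiplying each by its prior: 3/16 · 1/7 = 3/112, 1/8 · 5/21 = 5/168, 1/4 · 2/7 = 1/14, 3/16 · 2/7 = 3/56, 1/8 · 5/21 = 5/168, 1/8 · 1/7 = 1/56; with total 11/48.
Dividing through by the total gives posterior P(r = 1 | data) = 9/77, P(r = 2 | data) = 10/77, P(r = 3 | data) = 24/77, P(r = 4 | data) = 18/77, P(r = 5 | data) = 10/77, P(r = 6 | data) = 6/77.
So P(green next | data) = Σ P(green next | H) P(H | data) = (0)(9/77) + (1/5)(10/77) + (2/5)(24/77) + (3/5)(18/77) + (4/5)(10/77) + (1)(6/77) = 26/55.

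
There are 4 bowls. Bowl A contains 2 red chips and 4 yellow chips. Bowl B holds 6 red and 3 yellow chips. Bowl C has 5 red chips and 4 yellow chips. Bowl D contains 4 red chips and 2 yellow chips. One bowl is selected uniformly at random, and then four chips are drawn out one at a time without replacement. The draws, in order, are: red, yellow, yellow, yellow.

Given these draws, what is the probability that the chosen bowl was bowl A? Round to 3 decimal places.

0.721

The likelihood of the observed sequence under each hypothesis: P(data | bowl A) = (2/6)(4/5)(3/4)(2/3) = 0.13333; P(data | bowl B) = (6/9)(3/8)(2/7)(1/6) = 0.011905; P(data | bowl C) = (5/9)(4/8)(3/7)(2/6) = 0.039683; P(data | bowl D) = (4/6)(2/5)(1/4)(0/3) = 0.
The prior-weighted likelihoods are 1/4 · 0.13333 = 0.033333, 1/4 · 0.011905 = 0.0029762, 1/4 · 0.039683 = 0.0099206, 1/4 · 0 = 0; summing to 0.04623.
By Bayes' rule, P(bowl A | data) = (0.033333) / (0.04623) = 0.72103.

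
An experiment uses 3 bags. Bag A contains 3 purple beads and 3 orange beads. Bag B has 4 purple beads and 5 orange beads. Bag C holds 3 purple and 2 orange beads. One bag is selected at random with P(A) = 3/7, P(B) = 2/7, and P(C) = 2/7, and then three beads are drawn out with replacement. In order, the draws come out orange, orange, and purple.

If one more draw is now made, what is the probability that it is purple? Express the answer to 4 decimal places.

For each hypothesis, P(data | H) works out to: P(data | bag A) = (3/6)(3/6)(3/6) = 0.125; P(data | bag B) = (5/9)(5/9)(4/9) = 0.13717; P(data | bag C) = (2/5)(2/5)(3/5) = 0.096.
Multiplying each by its prior: 3/7 · 0.125 = 0.053571, 2/7 · 0.13717 = 0.039193, 2/7 · 0.096 = 0.027429; these sum to 0.12019.
The posterior is then P(bag A | data) = 0.44571, P(bag B | data) = 0.32608, P(bag C | data) = 0.22821.
The predictive probability is P(purple next | data) = (1/2)(0.44571) + (4/9)(0.32608) + (3/5)(0.22821) = 0.5047.

0.5047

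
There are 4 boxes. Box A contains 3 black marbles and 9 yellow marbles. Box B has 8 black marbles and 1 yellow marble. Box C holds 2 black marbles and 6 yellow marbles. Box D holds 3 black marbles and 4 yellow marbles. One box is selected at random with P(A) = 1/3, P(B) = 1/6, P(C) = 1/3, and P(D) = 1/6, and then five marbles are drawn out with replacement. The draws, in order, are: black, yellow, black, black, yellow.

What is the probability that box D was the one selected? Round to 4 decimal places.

0.3697

Compute the likelihood of the observed sequence for each case: P(data | box A) = (3/12)(9/12)(3/12)(3/12)(9/12) = 0.0087891; P(data | box B) = (8/9)(1/9)(8/9)(8/9)(1/9) = 0.0086708; P(data | box C) = (2/8)(6/8)(2/8)(2/8)(6/8) = 0.0087891; P(data | box D) = (3/7)(4/7)(3/7)(3/7)(4/7) = 0.025704.
Multiplying each by its prior: 1/3 · 0.0087891 = 0.0029297, 1/6 · 0.0086708 = 0.0014451, 1/3 · 0.0087891 = 0.0029297, 1/6 · 0.025704 = 0.0042839; summing to 0.011588.
By Bayes' rule, P(box D | data) = (0.0042839) / (0.011588) = 0.36967.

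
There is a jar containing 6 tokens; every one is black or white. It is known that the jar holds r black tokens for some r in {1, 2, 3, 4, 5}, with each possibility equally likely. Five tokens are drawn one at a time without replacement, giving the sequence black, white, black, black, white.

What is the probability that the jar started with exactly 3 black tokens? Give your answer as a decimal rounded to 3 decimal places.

0.429

Under each hypothesis, the probability of the observed sequence is: P(data | r = 1) = (1/6)(5/5)(0/4) = 0; P(data | r = 2) = (2/6)(4/5)(1/4)(0/3) = 0; P(data | r = 3) = (3/6)(3/5)(2/4)(1/3)(2/2) = 1/20; P(data | r = 4) = (4/6)(2/5)(3/4)(2/3)(1/2) = 1/15; P(data | r = 5) = (5/6)(1/5)(4/4)(3/3)(0/2) = 0.
Weighting by the prior gives 1/5 · 0 = 0, 1/5 · 0 = 0, 1/5 · 1/20 = 1/100, 1/5 · 1/15 = 1/75, 1/5 · 0 = 0; summing to 7/300.
Therefore the posterior P(r = 3 | data) = (1/100) / (7/300) = 3/7.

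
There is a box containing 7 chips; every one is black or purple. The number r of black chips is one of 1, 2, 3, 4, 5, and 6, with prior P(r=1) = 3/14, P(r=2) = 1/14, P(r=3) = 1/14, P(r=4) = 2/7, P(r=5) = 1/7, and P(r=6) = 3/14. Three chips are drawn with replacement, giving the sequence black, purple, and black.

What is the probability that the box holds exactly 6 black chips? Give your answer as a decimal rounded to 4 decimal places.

Under each hypothesis, the probability of the observed sequence is: P(data | r = 1) = (1/7)(6/7)(1/7) = 0.017493; P(data | r = 2) = (2/7)(5/7)(2/7) = 0.058309; P(data | r = 3) = (3/7)(4/7)(3/7) = 0.10496; P(data | r = 4) = (4/7)(3/7)(4/7) = 0.13994; P(data | r = 5) = (5/7)(2/7)(5/7) = 0.14577; P(data | r = 6) = (6/7)(1/7)(6/7) = 0.10496.
The prior-weighted likelihoods are 3/14 · 0.017493 = 0.0037484, 1/14 · 0.058309 = 0.0041649, 1/14 · 0.10496 = 0.0074969, 2/7 · 0.13994 = 0.039983, 1/7 · 0.14577 = 0.020825, 3/14 · 0.10496 = 0.022491; summing to 0.098709.
Therefore the posterior P(r = 6 | data) = (0.022491) / (0.098709) = 0.22785.

0.2278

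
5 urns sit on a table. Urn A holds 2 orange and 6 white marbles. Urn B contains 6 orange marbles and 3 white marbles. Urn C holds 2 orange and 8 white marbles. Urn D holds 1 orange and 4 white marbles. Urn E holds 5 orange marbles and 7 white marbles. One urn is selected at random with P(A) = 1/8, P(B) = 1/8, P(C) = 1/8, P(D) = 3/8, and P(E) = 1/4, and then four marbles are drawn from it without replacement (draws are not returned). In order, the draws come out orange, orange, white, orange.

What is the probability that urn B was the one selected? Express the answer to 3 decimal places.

0.627

For each hypothesis, P(data | H) works out to: P(data | urn A) = (2/8)(1/7)(6/6)(0/5) = 0; P(data | urn B) = (6/9)(5/8)(3/7)(4/6) = 0.11905; P(data | urn C) = (2/10)(1/9)(8/8)(0/7) = 0; P(data | urn D) = (1/5)(0/4) = 0; P(data | urn E) = (5/12)(4/11)(7/10)(3/9) = 0.035354.
Multiplying each by its prior: 1/8 · 0 = 0, 1/8 · 0.11905 = 0.014881, 1/8 · 0 = 0, 3/8 · 0 = 0, 1/4 · 0.035354 = 0.0088384; summing to 0.023719.
By Bayes' rule, P(urn B | data) = (0.014881) / (0.023719) = 0.62738.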